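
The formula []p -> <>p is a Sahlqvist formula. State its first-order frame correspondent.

seriality

Suppose □p→◇p is valid. At any x set V(p)=W. Then □p at x, so ◇p at x, so x has a successor.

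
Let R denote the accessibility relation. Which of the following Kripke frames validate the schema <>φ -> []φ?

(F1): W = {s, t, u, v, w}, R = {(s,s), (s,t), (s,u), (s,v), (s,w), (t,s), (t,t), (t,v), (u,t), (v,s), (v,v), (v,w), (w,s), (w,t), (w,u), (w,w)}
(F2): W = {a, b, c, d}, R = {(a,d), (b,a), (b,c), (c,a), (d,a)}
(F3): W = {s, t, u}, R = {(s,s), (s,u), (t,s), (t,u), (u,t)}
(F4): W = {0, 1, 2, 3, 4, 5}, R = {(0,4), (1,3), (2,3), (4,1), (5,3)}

(F4)

The schema corresponds to partial functionality: forall x forall y forall z (Rxy & Rxz -> y = z).
(F1): fails — s sees both s and t.
(F2): fails — b sees both a and c.
(F3): fails — s sees both s and u.
(F4): satisfies the condition.
Valid on: (F4).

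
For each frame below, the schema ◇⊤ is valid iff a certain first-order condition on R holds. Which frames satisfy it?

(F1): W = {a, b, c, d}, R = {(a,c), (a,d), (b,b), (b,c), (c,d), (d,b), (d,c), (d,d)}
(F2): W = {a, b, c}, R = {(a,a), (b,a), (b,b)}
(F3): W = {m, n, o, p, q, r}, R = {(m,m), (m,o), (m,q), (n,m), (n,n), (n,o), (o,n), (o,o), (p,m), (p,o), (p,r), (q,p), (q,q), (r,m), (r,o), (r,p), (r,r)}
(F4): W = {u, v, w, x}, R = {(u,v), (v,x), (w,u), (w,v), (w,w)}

(F1), (F3)

Frame correspondent (Sahlqvist): ∀x ∃y Rxy — i.e. seriality.
(F1): condition met.
(F2): fails — world c has no successor.
(F3): condition met.
(F4): fails — world x has no successor.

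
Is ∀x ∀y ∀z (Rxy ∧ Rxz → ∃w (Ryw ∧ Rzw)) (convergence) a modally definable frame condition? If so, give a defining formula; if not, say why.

Yes, by ◇□q → □◇q

This is a Sahlqvist condition; the .2 axiom ◇□q → □◇q defines it.
Suppose ◇□q→□◇q is valid. Take Rxy, Rxz and set V(q)={w : Ryw}. Then □q at y so ◇□q at x, so □◇q at x, so ◇q at z, giving w with Rzw and Ryw.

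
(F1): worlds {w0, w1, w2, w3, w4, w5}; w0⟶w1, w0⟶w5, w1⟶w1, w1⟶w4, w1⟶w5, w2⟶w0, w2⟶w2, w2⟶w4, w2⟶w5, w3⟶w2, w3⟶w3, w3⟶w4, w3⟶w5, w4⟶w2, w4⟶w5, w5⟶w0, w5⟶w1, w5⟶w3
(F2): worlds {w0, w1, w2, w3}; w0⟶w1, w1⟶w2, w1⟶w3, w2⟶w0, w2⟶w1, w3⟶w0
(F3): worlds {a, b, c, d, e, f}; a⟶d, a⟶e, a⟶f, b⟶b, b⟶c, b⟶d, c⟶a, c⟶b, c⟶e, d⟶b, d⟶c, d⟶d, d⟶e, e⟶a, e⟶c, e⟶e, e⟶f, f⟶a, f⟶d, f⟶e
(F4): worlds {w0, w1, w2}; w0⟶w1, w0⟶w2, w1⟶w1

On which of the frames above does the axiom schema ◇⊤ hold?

This is the axiom for seriality; its first-order frame correspondent is ∀x ∃y Rxy.
(F1): condition met.
(F2): condition met.
(F3): condition met.
(F4): fails — world w2 has no successor.
Valid on: (F1), (F2), (F3).

(F1), (F2), (F3)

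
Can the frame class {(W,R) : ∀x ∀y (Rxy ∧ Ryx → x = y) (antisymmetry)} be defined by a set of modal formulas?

Not definable by any modal formula

Any modally definable frame class is closed under surjective bounded morphisms.
The 6-cycle (worlds w0,w1,w2,w3,w4,w5 with w0→w1→w2→w3→w4→w5→w0) is antisymmetric. Sending even-indexed worlds to • and odd-indexed worlds to ∘ is a surjective bounded morphism onto the two-world frame with •↔∘, which is not antisymmetric.
So the class is not modally definable.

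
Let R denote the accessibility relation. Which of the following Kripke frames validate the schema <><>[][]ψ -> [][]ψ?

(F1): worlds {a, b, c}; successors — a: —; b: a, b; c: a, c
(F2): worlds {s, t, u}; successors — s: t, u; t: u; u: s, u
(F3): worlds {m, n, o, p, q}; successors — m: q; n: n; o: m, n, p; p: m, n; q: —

none

The schema corresponds to a generalized confluence (Geach) condition: forall x forall y forall z ((x R^2 y & x R^2 z) -> exists w (y R^2 w & z = w)).
(F1): fails — bR²a, bR²a but no w with aR²w and a=w.
(F2): fails — uR²s, uR²t but no w with sR²w and t=w.
(F3): fails — oR²m, oR²m but no w with mR²w and m=w.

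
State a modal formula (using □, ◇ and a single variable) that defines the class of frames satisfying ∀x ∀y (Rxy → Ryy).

A defining formula is □(□q → q) (the T□ axiom).
Suppose □(□q→q) is valid. Take Rxy and set V(q)={w : Ryw}. Then at y, □q holds; since □(□q→q) at x, □q→q at y, so q at y, i.e. Ryy.

□(□q → q)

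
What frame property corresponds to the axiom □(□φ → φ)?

Suppose □(□φ→φ) is valid. Take Rxy and set V(φ)={w : Ryw}. Then at y, □φ holds; since □(□φ→φ) at x, □φ→φ at y, so φ at y, i.e. Ryy.
Conversely, on a frame with shift-reflexivity the schema holds at every world under every valuation.
So the correspondent is shift-reflexivity.

shift-reflexivity: ∀x ∀y (Rxy → Ryy)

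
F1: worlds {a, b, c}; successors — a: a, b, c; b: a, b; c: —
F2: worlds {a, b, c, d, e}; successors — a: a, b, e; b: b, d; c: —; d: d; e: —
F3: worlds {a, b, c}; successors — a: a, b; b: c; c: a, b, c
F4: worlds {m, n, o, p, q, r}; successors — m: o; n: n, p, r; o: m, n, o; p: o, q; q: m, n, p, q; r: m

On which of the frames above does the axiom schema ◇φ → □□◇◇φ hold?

F3

Frame correspondent (Sahlqvist): ∀x ∀y ∀z ((xRy ∧ xR²z) → ∃w (y = w ∧ zR²w)) — i.e. a generalized confluence (Geach) condition.
F1: fails — aRa, aR²c but no w with a=w and cR²w.
F2: fails — aRa, aR²b but no w with a=w and bR²w.
F3: ✓.
F4: fails — nRn, nR²r but no w with n=w and rR²w.
Valid on: F3.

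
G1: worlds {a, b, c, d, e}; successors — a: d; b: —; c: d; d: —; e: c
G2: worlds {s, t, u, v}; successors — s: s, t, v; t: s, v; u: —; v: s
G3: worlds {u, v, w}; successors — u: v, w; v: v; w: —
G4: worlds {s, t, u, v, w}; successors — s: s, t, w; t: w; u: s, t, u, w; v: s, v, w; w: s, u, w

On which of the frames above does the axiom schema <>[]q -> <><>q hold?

Frame correspondent (Sahlqvist): forall x forall y (xRy -> exists w (yRw & x R^2 w)) — i.e. a generalized confluence (Geach) condition.
G1: fails — aRd but no w with dRw and aR²w.
G2: ✓.
G3: fails — uRw but no t with wRt and uR²t.
G4: ✓.

G2, G4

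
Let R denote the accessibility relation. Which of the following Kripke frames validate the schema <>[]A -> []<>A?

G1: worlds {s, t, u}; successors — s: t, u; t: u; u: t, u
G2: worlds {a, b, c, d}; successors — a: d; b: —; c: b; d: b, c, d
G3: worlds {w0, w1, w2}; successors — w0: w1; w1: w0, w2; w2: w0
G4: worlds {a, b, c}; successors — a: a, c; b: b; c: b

G1

The schema corresponds to convergence: forall x forall y forall z (Rxy & Rxz -> exists w (Ryw & Rzw)).
G1: holds.
G2: fails — Rcb and Rcb but b and b have no common successor.
G3: fails — Rw1w2 and Rw1w0 but w2 and w0 have no common successor.
G4: fails — Raa and Rac but a and c have no common successor.
Valid on: G1.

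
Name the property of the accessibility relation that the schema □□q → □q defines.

density

Suppose □□q→□q is valid. Take Rxy and set V(q)={w : xR²w}. Then □□q at x, so □q at x, so q at y, i.e. ∃z(Rxz∧Rzy).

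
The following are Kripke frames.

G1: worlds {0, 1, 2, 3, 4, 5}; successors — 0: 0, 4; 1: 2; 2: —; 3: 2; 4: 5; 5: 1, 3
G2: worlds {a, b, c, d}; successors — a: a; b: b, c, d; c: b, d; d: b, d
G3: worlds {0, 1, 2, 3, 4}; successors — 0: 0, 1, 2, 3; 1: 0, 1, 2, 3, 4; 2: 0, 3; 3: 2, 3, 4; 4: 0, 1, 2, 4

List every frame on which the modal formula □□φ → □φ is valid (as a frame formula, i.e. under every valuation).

G2, G3

This is the axiom for density; its first-order frame correspondent is ∀x ∀y (Rxy → ∃z (Rxz ∧ Rzy)).
G1: fails — R32 but no z with R3z and Rz2.
G2: condition met.
G3: condition met.
Valid on: G2, G3.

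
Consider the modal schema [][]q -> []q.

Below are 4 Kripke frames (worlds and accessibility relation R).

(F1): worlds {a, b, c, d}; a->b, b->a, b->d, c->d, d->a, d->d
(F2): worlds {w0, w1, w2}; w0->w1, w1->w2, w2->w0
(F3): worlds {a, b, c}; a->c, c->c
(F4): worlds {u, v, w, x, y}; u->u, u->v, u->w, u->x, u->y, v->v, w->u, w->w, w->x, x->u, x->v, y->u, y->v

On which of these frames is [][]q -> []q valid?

Frame correspondent (Sahlqvist): forall x forall y (Rxy -> exists z (Rxz & Rzy)) — i.e. density.
(F1): fails — Rab but no z with Raz and Rzb.
(F2): fails — Rw1w2 but no z with Rw1z and Rzw2.
(F3): ✓.
(F4): ✓.

(F3), (F4)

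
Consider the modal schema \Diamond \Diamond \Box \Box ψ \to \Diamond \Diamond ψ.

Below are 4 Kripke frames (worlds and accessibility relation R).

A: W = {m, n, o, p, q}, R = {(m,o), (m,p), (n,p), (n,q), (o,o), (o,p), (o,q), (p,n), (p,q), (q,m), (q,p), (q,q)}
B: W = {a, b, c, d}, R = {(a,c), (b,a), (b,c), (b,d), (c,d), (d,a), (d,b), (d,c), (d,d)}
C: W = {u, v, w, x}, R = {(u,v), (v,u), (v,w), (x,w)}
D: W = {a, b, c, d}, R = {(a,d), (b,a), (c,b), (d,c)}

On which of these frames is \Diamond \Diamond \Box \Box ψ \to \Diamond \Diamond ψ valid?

A, B

This is the axiom for a generalized confluence (Geach) condition; its first-order frame correspondent is \forall x \forall y (x R^2 y \to \exists w (y R^2 w \wedge x R^2 w)).
A: holds.
B: holds.
C: fails — uR²w but no t with wR²t and uR²t.
D: fails — aR²c but no w with cR²w and aR²w.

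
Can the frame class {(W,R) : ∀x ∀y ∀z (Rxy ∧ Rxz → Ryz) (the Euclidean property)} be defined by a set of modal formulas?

Yes — defined by ◇p → □◇p

The condition is the Euclidean property. A defining modal formula is ◇p → □◇p.
Suppose ◇p→□◇p is valid. Take Rxy, Rxz and set V(p)={y}. Then ◇p at x, so □◇p at x, so ◇p at z, so some w with Rzw has p; w=y, i.e. Rzy. By symmetry of the argument, Ryz.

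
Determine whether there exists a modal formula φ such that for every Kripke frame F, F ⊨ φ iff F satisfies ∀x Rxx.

This is a Sahlqvist condition; the T axiom □p → p defines it.
Suppose □p→p is valid. At any x set V(p)={w : Rxw}. Then □p holds at x, so p holds at x, i.e. Rxx.

Yes, by □p → p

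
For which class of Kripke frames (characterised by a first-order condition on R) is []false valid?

Emptiness of R

□⊥ is valid iff no world has any successor (otherwise □⊥ fails at any world with one).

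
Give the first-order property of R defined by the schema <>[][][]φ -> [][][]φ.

This is a Sahlqvist (Geach-type) schema ◇^1□^3φ → □^3◇^0φ.
First-order correspondent: forall x forall y forall z ((xRy & x R^3 z) -> exists w (y R^3 w & z = w)).

forall x forall y forall z ((xRy & x R^3 z) -> exists w (y R^3 w & z = w))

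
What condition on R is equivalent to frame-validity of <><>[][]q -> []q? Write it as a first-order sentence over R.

This is a Sahlqvist (Geach-type) schema ◇^2□^2q → □^1◇^0q.
Minimal-valuation argument: fix x; take any y with xR^2y and any z with xR^1z. Set V(q) to the set of worlds R-reachable from y in exactly 2 steps. Then □^2q holds at y, so the antecedent holds at x; validity forces ◇^0q at z, giving a w with zR^0w and yR^2w.
First-order correspondent: forall x forall y forall z ((x R^2 y & xRz) -> exists w (y R^2 w & z = w)).

forall x forall y forall z ((x R^2 y & xRz) -> exists w (y R^2 w & z = w))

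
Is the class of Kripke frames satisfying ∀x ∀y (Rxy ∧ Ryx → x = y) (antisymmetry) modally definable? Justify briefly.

Any modally definable frame class is closed under surjective bounded morphisms.
The 8-cycle (worlds w0,w1,w2,w3,w4,w5,w6,w7 with w0→w1→w2→w3→w4→w5→w6→w7→w0) is antisymmetric. Sending even-indexed worlds to s and odd-indexed worlds to t is a surjective bounded morphism onto the two-world frame with s↔t, which is not antisymmetric.
Hence antisymmetry is not modally definable.

Not definable by any modal formula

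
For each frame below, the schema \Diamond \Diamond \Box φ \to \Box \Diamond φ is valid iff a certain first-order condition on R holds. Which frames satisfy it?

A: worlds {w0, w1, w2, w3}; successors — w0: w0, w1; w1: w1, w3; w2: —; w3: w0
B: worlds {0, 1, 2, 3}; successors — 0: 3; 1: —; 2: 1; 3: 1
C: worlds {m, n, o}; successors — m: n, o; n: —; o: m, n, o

none

This is the axiom for a generalized confluence (Geach) condition; its first-order frame correspondent is \forall x \forall y \forall z ((x R^2 y \wedge xRz) \to \exists w (yRw \wedge zRw)).
A: fails — w0R²w3, w0Rw1 but no w with w3Rw and w1Rw.
B: fails — 0R²1, 0R3 but no w with 1Rw and 3Rw.
C: fails — mR²m, mRn but no w with mRw and nRw.
Valid on no frame.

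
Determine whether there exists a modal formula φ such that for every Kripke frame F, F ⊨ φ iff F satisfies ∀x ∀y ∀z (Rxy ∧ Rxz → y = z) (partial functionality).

This is a Sahlqvist condition; the CD axiom ◇r → □r defines it.
Suppose ◇r→□r is valid. Take Rxy, Rxz and set V(r)={y}. Then ◇r at x, so □r at x, so r at z, i.e. z=y.

Yes — defined by ◇r → □r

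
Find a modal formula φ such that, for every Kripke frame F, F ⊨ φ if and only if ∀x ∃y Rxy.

□p → ◇p

A defining formula is □p → ◇p (the D axiom).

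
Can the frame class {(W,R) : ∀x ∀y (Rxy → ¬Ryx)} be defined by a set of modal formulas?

Modal frame validity is preserved under surjective bounded morphisms.
The 5-cycle (worlds s,t,u,v,w with s→t→u→v→w→s) is asymmetric. Mapping every world to a single reflexive point • is a surjective bounded morphism, and the reflexive point is not asymmetric (R•• but asymmetry requires ¬R••).
So no modal formula (or set of formulas) defines exactly the asymmetric frames.

No — not modally definable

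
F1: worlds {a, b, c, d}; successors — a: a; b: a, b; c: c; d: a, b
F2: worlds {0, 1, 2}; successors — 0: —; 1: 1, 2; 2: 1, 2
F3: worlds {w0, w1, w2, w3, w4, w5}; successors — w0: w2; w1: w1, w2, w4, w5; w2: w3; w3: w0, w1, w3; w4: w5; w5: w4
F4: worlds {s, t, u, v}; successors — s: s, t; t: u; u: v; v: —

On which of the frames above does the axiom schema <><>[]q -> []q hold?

The schema corresponds to a generalized confluence (Geach) condition: forall x forall y forall z ((x R^2 y & xRz) -> exists w (yRw & z = w)).
F1: fails — bR²a, bRb but no w with aRw and b=w.
F2: ✓.
F3: fails — w0R²w3, w0Rw2 but no w with w3Rw and w2=w.
F4: fails — sR²t, sRs but no w with tRw and s=w.
Valid on: F2.

F2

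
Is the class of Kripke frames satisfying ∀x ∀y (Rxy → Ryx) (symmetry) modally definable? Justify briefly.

This is a Sahlqvist condition; the B axiom r → □◇r defines it.
Suppose r→□◇r is valid. Take Rxy and set V(r)={x}. Then r at x, so □◇r at x, so ◇r at y, so some z with Ryz has r; z=x, i.e. Ryx.

Yes — defined by r → □◇r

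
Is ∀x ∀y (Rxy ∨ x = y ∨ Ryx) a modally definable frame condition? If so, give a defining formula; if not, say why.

If a class were modally definable it would be closed under disjoint unions (Goldblatt–Thomason).
Take 2 disjoint single-world reflexive frames: each is trivially connected, but their disjoint union has 2 worlds with no edge between distinct components, so it is not connected.
Hence connectedness of R is not modally definable.

No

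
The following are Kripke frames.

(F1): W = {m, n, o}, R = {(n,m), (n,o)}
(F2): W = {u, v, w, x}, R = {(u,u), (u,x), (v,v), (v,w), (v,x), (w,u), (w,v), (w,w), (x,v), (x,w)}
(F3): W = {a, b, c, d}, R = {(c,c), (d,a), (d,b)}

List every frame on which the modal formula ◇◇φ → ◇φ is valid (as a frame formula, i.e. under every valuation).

(F1), (F3)

The schema corresponds to transitivity: ∀x ∀y ∀z (Rxy ∧ Ryz → Rxz).
(F1): ✓.
(F2): fails — Rxw and Rwu but not Rxu.
(F3): ✓.
Valid on: (F1), (F3).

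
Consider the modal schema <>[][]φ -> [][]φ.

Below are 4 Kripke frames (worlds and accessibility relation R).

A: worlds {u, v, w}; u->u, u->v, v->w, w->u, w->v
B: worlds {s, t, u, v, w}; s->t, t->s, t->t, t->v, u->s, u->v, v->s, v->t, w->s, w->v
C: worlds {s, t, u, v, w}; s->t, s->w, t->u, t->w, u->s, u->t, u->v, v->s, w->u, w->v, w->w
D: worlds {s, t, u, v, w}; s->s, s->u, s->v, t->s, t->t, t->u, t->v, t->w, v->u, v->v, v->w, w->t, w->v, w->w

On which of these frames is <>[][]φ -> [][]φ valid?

B

Frame correspondent (Sahlqvist): forall x forall y forall z ((xRy & x R^2 z) -> exists w (y R^2 w & z = w)) — i.e. a generalized confluence (Geach) condition.
A: fails — uRv, uR²w but no t with vR²t and w=t.
B: satisfies the condition.
C: fails — tRu, tR²v but no w* with uR²w* and v=w*.
D: fails — sRu, sR²s but no w* with uR²w* and s=w*.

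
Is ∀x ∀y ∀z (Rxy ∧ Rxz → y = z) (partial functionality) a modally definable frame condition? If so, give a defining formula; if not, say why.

This is a Sahlqvist condition; the CD axiom ◇p → □p defines it.

Definable; ◇p → □p defines it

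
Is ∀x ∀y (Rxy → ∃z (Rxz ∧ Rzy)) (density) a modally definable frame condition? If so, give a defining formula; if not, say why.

Definable; □□r → □r defines it

Yes: it is density, defined by the C4 schema □□r → □r.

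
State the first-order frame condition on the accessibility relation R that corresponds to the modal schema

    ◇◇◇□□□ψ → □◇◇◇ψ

∀x ∀y ∀z ((xR³y ∧ xRz) → ∃w (yR³w ∧ zR³w))

This is a Sahlqvist (Geach-type) schema ◇^3□^3ψ → □^1◇^3ψ.
First-order correspondent: ∀x ∀y ∀z ((xR³y ∧ xRz) → ∃w (yR³w ∧ zR³w)).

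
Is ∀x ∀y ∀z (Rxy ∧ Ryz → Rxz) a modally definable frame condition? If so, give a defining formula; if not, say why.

Definable; □p → □□p defines it

The condition is transitivity. A defining modal formula is □p → □□p.
Suppose □p→□□p is valid. Take Rxy, Ryz and set V(p)={w : Rxw}. Then □p at x, so □□p at x, so □p at y, so p at z, i.e. Rxz.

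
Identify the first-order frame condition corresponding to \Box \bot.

emptiness of R

This schema is the Ver axiom.
Its frame correspondent is emptiness of R — \forall x \forall y \neg Rxy.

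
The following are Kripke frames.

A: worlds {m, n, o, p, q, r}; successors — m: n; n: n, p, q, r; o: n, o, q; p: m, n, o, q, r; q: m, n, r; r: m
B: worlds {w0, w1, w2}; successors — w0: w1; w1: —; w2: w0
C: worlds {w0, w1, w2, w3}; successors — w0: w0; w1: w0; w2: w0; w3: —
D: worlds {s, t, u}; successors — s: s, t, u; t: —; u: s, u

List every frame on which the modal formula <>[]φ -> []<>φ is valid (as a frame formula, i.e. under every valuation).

C

Frame correspondent (Sahlqvist): forall x forall y forall z (Rxy & Rxz -> exists w (Ryw & Rzw)) — i.e. convergence.
A: fails — Rnn and Rnr but n and r have no common successor.
B: fails — Rw0w1 and Rw0w1 but w1 and w1 have no common successor.
C: holds.
D: fails — Rsu and Rst but u and t have no common successor.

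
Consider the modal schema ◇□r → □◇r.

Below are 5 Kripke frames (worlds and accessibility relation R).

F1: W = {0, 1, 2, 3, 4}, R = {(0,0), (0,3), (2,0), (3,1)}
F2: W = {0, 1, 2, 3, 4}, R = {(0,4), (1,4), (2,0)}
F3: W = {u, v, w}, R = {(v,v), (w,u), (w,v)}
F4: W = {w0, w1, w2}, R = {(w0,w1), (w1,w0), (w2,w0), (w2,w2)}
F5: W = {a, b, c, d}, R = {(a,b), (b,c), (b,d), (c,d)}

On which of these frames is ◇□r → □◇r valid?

none

The schema corresponds to convergence: ∀x ∀y ∀z (Rxy ∧ Rxz → ∃w (Ryw ∧ Rzw)).
F1: fails — R00 and R03 but 0 and 3 have no common successor.
F2: fails — R04 and R04 but 4 and 4 have no common successor.
F3: fails — Rwu and Rwu but u and u have no common successor.
F4: fails — Rw2w0 and Rw2w2 but w0 and w2 have no common successor.
F5: fails — Rbc and Rbd but c and d have no common successor.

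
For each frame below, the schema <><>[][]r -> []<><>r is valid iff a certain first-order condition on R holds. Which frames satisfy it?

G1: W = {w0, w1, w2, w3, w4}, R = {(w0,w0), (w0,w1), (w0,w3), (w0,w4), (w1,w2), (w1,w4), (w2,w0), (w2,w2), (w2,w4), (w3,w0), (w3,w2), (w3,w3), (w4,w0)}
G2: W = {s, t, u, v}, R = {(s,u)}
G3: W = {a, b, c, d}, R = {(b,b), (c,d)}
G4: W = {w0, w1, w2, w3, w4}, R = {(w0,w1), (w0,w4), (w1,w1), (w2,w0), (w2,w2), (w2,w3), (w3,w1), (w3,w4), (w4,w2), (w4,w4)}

Frame correspondent (Sahlqvist): forall x forall y forall z ((x R^2 y & xRz) -> exists w (y R^2 w & z R^2 w)) — i.e. a generalized confluence (Geach) condition.
G1: condition met.
G2: condition met.
G3: condition met.
G4: fails — w0R²w1, w0Rw4 but no w with w1R²w and w4R²w.
Valid on: G1, G2, G3.

G1, G2, G3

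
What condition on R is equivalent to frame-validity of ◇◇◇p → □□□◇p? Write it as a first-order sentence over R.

This is a Sahlqvist (Geach-type) schema ◇^3□^0p → □^3◇^1p.
First-order correspondent: ∀x ∀y ∀z ((xR³y ∧ xR³z) → ∃w (y = w ∧ zRw)).

∀x ∀y ∀z ((xR³y ∧ xR³z) → ∃w (y = w ∧ zRw))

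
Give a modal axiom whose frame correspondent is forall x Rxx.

The condition is reflexivity. The T schema □ψ → ψ defines it.
Suppose □ψ→ψ is valid. At any x set V(ψ)={w : Rxw}. Then □ψ holds at x, so ψ holds at x, i.e. Rxx.

□ψ → ψ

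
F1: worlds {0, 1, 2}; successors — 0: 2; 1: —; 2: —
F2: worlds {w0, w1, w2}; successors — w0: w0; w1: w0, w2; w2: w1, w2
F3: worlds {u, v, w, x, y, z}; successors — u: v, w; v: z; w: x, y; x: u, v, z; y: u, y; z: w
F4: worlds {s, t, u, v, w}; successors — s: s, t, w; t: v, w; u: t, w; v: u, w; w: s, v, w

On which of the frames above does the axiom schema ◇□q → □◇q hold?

The schema corresponds to convergence: ∀x ∀y ∀z (Rxy ∧ Rxz → ∃w (Ryw ∧ Rzw)).
F1: fails — R02 and R02 but 2 and 2 have no common successor.
F2: fails — Rw1w2 and Rw1w0 but w2 and w0 have no common successor.
F3: fails — Ruv and Ruw but v and w have no common successor.
F4: holds.
Valid on: F4.

F4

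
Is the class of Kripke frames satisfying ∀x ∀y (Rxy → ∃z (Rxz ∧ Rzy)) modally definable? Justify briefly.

The condition is density. A defining modal formula is □□q → □q.

Definable; □□q → □q defines it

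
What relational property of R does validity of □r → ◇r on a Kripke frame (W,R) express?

Suppose □r→◇r is valid. At any x set V(r)=W. Then □r at x, so ◇r at x, so x has a successor.
The converse is a direct semantic check.
Frame condition: ∀x ∃y Rxy.

seriality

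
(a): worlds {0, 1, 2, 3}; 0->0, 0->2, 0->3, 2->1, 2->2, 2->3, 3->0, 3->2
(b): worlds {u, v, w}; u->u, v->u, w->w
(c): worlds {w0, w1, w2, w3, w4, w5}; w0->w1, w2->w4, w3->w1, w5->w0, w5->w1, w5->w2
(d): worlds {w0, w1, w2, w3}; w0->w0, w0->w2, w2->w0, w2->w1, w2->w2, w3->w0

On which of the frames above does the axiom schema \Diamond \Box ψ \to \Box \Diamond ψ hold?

Frame correspondent (Sahlqvist): \forall x \forall y \forall z (Rxy \wedge Rxz \to \exists w (Ryw \wedge Rzw)) — i.e. convergence.
(a): fails — R23 and R21 but 3 and 1 have no common successor.
(b): holds.
(c): fails — Rw0w1 and Rw0w1 but w1 and w1 have no common successor.
(d): fails — Rw2w2 and Rw2w1 but w2 and w1 have no common successor.
Valid on: (b).

(b)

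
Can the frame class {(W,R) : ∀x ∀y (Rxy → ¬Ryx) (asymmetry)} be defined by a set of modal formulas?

No

Any modally definable frame class is closed under surjective bounded morphisms.
The 3-cycle (worlds a,b,c with a→b→c→a) is asymmetric. Mapping every world to a single reflexive point • is a surjective bounded morphism, and the reflexive point is not asymmetric (R•• but asymmetry requires ¬R••).
So no modal formula (or set of formulas) defines exactly the asymmetric frames.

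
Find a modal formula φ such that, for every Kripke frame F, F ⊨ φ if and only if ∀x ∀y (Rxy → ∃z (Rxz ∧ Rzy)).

The condition is density. The C4 schema □□q → □q defines it.
Suppose □□q→□q is valid. Take Rxy and set V(q)={w : xR²w}. Then □□q at x, so □q at x, so q at y, i.e. ∃z(Rxz∧Rzy).

□□q → □q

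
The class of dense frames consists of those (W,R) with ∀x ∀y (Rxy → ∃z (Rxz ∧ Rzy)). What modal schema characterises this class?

A defining formula is □□ψ → □ψ (the C4 axiom).
Suppose □□ψ→□ψ is valid. Take Rxy and set V(ψ)={w : xR²w}. Then □□ψ at x, so □ψ at x, so ψ at y, i.e. ∃z(Rxz∧Rzy).

□□ψ → □ψ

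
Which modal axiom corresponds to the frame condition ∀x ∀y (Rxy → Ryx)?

q → □◇q

A defining formula is q → □◇q (the B axiom).
Suppose q→□◇q is valid. Take Rxy and set V(q)={x}. Then q at x, so □◇q at x, so ◇q at y, so some z with Ryz has q; z=x, i.e. Ryx.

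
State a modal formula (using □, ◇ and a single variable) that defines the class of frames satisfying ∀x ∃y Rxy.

□r → ◇r

This is seriality; the standard corresponding axiom is D: □r → ◇r.
Suppose □r→◇r is valid. At any x set V(r)=W. Then □r at x, so ◇r at x, so x has a successor.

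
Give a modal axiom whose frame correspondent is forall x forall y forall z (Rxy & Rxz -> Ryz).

The condition is the Euclidean property. The 5 schema ◇s → □◇s defines it.
Suppose ◇s→□◇s is valid. Take Rxy, Rxz and set V(s)={y}. Then ◇s at x, so □◇s at x, so ◇s at z, so some w with Rzw has s; w=y, i.e. Rzy. By symmetry of the argument, Ryz.

◇s → □◇s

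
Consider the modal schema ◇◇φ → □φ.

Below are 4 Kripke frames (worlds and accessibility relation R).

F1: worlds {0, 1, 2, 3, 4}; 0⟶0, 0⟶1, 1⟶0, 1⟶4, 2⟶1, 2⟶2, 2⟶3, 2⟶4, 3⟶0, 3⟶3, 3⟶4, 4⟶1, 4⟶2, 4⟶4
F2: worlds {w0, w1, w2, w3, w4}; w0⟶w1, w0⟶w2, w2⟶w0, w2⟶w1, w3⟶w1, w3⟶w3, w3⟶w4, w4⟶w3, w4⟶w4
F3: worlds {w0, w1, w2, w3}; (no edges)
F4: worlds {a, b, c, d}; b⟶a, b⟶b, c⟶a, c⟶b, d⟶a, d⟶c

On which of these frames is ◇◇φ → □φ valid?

The schema corresponds to a generalized confluence (Geach) condition: ∀x ∀y ∀z ((xR²y ∧ xRz) → ∃w (y = w ∧ z = w)).
F1: fails — 0R²0, 0R1 but 0 ≠ 1.
F2: fails — w0R²w0, w0Rw1 but w0 ≠ w1.
F3: ✓.
F4: fails — bR²a, bRb but a ≠ b.

F3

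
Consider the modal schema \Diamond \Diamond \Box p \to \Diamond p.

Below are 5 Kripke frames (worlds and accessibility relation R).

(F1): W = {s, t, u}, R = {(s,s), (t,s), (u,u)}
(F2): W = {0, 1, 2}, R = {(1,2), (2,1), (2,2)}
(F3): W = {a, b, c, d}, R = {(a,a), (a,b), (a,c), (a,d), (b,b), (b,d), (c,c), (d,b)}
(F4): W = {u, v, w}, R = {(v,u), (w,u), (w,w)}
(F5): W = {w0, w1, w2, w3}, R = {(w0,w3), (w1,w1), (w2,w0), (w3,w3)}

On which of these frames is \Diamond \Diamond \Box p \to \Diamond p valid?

This is the axiom for a generalized confluence (Geach) condition; its first-order frame correspondent is \forall x \forall y (x R^2 y \to \exists w (yRw \wedge xRw)).
(F1): condition met.
(F2): condition met.
(F3): condition met.
(F4): fails — wR²u but no t with uRt and wRt.
(F5): fails — w2R²w3 but no w with w3Rw and w2Rw.

(F1), (F2), (F3)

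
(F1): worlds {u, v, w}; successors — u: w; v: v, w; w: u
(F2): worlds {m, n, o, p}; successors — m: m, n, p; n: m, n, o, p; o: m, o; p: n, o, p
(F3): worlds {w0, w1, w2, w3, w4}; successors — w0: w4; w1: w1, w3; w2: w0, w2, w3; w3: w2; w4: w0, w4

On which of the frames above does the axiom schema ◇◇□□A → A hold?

(F2)

The schema corresponds to a generalized confluence (Geach) condition: ∀x ∀y (xR²y → ∃w (yR²w ∧ x = w)).
(F1): fails — vR²u but no t with uR²t and v=t.
(F2): condition met.
(F3): fails — w1R²w2 but no w with w2R²w and w1=w.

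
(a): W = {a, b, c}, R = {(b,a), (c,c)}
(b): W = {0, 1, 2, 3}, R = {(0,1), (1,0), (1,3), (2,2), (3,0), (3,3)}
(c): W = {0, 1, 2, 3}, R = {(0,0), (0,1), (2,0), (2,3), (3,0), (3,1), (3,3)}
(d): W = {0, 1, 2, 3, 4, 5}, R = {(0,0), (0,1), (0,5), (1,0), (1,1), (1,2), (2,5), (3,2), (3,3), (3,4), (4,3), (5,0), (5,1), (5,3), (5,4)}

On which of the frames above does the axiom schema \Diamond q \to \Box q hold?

The schema corresponds to partial functionality: \forall x \forall y \forall z (Rxy \wedge Rxz \to y = z).
(a): satisfies the condition.
(b): fails — 1 sees both 0 and 3.
(c): fails — 0 sees both 0 and 1.
(d): fails — 0 sees both 0 and 1.

(a)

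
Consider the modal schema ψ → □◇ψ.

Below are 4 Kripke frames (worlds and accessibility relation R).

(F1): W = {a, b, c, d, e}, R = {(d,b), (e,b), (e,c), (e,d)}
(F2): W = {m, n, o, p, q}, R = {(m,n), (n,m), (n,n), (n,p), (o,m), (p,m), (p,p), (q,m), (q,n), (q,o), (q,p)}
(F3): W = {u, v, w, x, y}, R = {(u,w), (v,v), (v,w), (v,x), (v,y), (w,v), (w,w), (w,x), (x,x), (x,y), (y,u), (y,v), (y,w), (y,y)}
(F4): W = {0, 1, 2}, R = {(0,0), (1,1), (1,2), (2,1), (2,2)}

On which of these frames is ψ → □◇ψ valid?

Frame correspondent (Sahlqvist): ∀x ∀y (Rxy → Ryx) — i.e. symmetry.
(F1): fails — Rdb but not Rbd.
(F2): fails — Rom but not Rmo.
(F3): fails — Ruw but not Rwu.
(F4): condition met.

(F4)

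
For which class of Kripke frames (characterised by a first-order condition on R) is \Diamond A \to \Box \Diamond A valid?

the Euclidean property: \forall x \forall y \forall z (Rxy \wedge Rxz \to Ryz)

Suppose ◇A→□◇A is valid. Take Rxy, Rxz and set V(A)={y}. Then ◇A at x, so □◇A at x, so ◇A at z, so some w with Rzw has A; w=y, i.e. Rzy. By symmetry of the argument, Ryz.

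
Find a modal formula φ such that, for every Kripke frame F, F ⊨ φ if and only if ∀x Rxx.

A defining formula is □p → p (the T axiom).
Suppose □p→p is valid. At any x set V(p)={w : Rxw}. Then □p holds at x, so p holds at x, i.e. Rxx.

□p → p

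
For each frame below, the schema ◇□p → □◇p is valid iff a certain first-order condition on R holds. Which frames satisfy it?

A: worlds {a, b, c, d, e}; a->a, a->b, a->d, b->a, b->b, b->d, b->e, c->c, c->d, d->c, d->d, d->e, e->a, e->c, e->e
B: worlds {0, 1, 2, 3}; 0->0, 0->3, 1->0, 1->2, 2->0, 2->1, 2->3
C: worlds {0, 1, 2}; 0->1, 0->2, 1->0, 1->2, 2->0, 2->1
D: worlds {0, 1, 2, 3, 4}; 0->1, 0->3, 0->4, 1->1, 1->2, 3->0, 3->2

A, C

This is the axiom for convergence; its first-order frame correspondent is ∀x ∀y ∀z (Rxy ∧ Rxz → ∃w (Ryw ∧ Rzw)).
A: holds.
B: fails — R00 and R03 but 0 and 3 have no common successor.
C: holds.
D: fails — R01 and R04 but 1 and 4 have no common successor.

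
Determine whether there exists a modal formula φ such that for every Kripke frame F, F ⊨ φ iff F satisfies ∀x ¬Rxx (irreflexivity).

Any modally definable frame class is closed under surjective bounded morphisms.
The 4-cycle (worlds s,t,u,v with s→t→u→v→s) is irreflexive, and the map sending every world to a single reflexive point • is a surjective bounded morphism (forth: every edge maps to (•,•); back: every world has a successor). So any modal formula valid on the 4-cycle is also valid on the reflexive point, which is not irreflexive.
Hence irreflexivity is not modally definable.

Not definable by any modal formula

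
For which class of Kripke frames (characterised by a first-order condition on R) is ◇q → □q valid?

Partial functionality

This is the CD axiom.
It corresponds to partial functionality: ∀x ∀y ∀z (Rxy ∧ Rxz → y = z).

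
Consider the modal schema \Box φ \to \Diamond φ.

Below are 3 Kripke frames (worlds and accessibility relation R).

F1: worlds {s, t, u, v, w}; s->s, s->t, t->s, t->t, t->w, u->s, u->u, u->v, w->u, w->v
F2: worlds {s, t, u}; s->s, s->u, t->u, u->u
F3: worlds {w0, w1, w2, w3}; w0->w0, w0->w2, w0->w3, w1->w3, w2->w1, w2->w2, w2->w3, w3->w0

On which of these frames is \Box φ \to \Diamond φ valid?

F2, F3

Frame correspondent (Sahlqvist): \forall x \exists y Rxy — i.e. seriality.
F1: fails — world v has no successor.
F2: holds.
F3: holds.
Valid on: F2, F3.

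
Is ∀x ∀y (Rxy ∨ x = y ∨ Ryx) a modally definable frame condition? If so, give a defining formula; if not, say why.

No — not modally definable

If a class were modally definable it would be closed under disjoint unions (Goldblatt–Thomason).
Take 2 disjoint single-world reflexive frames: each is trivially connected, but their disjoint union has 2 worlds with no edge between distinct components, so it is not connected.
So no modal formula (or set of formulas) defines exactly the connected frames.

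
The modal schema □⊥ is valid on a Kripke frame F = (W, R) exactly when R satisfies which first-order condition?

emptiness of R

□⊥ is valid iff no world has any successor (otherwise □⊥ fails at any world with one).
Conversely, on a frame with emptiness of R the schema holds at every world under every valuation.
Frame condition: ∀x ∀y ¬Rxy.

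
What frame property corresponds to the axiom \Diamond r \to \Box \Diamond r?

The Euclidean property

This schema is the 5 axiom.
It corresponds to the Euclidean property: \forall x \forall y \forall z (Rxy \wedge Rxz \to Ryz).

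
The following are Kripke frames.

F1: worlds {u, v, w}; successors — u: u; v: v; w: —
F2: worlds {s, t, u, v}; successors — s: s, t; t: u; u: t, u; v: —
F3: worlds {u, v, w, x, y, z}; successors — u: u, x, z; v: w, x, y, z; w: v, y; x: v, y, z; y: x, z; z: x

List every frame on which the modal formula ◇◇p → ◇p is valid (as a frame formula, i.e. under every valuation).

The schema corresponds to transitivity: ∀x ∀y ∀z (Rxy ∧ Ryz → Rxz).
F1: ✓.
F2: fails — Rtu and Rut but not Rtt.
F3: fails — Ryx and Rxy but not Ryy.
Valid on: F1.

F1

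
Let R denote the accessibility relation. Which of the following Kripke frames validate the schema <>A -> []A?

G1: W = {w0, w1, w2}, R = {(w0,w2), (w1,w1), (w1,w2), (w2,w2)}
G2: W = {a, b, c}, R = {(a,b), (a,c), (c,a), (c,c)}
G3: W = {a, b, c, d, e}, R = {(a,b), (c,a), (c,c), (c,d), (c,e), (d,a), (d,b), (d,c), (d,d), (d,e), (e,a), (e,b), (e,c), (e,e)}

none

Frame correspondent (Sahlqvist): forall x forall y forall z (Rxy & Rxz -> y = z) — i.e. partial functionality.
G1: fails — w1 sees both w1 and w2.
G2: fails — a sees both b and c.
G3: fails — c sees both a and c.
Valid on no frame.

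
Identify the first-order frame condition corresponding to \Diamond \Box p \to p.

This is frame-equivalent to p → □◇p (substitute ¬p for p and contrapose).
Suppose p→□◇p is valid. Take Rxy and set V(p)={x}. Then p at x, so □◇p at x, so ◇p at y, so some z with Ryz has p; z=x, i.e. Ryx.
Conversely, on a frame with symmetry the schema holds at every world under every valuation.
So the correspondent is symmetry.

symmetry: \forall x \forall y (Rxy \to Ryx)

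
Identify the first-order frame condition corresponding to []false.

This is the Ver axiom.
It corresponds to emptiness of R: forall x forall y ~Rxy.

Emptiness of R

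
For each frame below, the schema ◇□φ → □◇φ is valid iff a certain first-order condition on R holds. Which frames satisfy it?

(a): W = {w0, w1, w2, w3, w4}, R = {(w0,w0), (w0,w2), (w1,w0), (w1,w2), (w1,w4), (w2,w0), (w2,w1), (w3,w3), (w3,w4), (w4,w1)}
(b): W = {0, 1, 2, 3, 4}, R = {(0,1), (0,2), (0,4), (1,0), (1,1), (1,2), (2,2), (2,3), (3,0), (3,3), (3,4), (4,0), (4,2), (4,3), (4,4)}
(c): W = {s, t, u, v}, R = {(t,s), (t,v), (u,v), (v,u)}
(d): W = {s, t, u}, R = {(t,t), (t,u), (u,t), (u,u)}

(b), (d)

This is the axiom for convergence; its first-order frame correspondent is ∀x ∀y ∀z (Rxy ∧ Rxz → ∃w (Ryw ∧ Rzw)).
(a): fails — Rw1w0 and Rw1w4 but w0 and w4 have no common successor.
(b): condition met.
(c): fails — Rts and Rts but s and s have no common successor.
(d): condition met.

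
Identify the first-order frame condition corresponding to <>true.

seriality: forall x exists y Rxy

This schema is equivalent to the D axiom □ψ → ◇ψ.
It corresponds to seriality: forall x exists y Rxy.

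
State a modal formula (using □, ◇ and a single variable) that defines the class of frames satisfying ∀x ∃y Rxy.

The condition is seriality. The D schema □p → ◇p defines it.
Suppose □p→◇p is valid. At any x set V(p)=W. Then □p at x, so ◇p at x, so x has a successor.

□p → ◇p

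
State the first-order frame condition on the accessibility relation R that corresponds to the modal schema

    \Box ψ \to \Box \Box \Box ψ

\forall x \forall z (x R^3 z \to \exists w (xRw \wedge z = w))

This is a Sahlqvist (Geach-type) schema ◇^0□^1ψ → □^3◇^0ψ.
Minimal-valuation argument: fix x; take any y with xR^0y and any z with xR^3z. Set V(ψ) to the set of worlds R-reachable from y in exactly 1 step. Then □^1ψ holds at y, so the antecedent holds at x; validity forces ◇^0ψ at z, giving a w with zR^0w and yR^1w.
First-order correspondent: \forall x \forall z (x R^3 z \to \exists w (xRw \wedge z = w)).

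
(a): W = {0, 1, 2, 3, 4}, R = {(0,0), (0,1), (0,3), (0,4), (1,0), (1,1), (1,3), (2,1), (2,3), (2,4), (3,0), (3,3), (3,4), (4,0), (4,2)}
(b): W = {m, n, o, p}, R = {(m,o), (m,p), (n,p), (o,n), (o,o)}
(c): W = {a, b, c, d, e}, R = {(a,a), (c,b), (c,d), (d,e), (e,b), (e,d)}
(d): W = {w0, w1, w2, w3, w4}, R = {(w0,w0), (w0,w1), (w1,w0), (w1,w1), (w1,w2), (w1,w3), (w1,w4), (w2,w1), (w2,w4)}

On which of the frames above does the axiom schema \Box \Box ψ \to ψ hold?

Frame correspondent (Sahlqvist): \forall x \exists w (x R^2 w \wedge x = w) — i.e. a generalized confluence (Geach) condition.
(a): holds.
(b): fails — at m but no w with mR²w and m=w.
(c): fails — at b but no w with bR²w and b=w.
(d): fails — at w3 but no w with w3R²w and w3=w.
Valid on: (a).

(a)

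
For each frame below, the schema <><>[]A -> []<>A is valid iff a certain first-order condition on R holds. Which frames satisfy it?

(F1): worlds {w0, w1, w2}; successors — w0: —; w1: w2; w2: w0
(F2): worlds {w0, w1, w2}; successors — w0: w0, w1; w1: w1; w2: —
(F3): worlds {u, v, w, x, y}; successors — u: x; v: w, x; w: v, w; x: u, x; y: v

(F2)

Frame correspondent (Sahlqvist): forall x forall y forall z ((x R^2 y & xRz) -> exists w (yRw & zRw)) — i.e. a generalized confluence (Geach) condition.
(F1): fails — w1R²w0, w1Rw2 but no w with w0Rw and w2Rw.
(F2): holds.
(F3): fails — vR²u, vRw but no t with uRt and wRt.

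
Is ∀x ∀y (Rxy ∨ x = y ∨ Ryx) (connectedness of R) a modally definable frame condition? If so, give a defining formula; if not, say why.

If a class were modally definable it would be closed under disjoint unions (Goldblatt–Thomason).
Take 2 disjoint single-world reflexive frames: each is trivially connected, but their disjoint union has 2 worlds with no edge between distinct components, so it is not connected.
Hence connectedness of R is not modally definable.

No — not modally definable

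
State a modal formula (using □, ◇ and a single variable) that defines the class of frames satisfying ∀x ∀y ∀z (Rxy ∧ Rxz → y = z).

◇r → □r

The condition is partial functionality. The CD schema ◇r → □r defines it.
Suppose ◇r→□r is valid. Take Rxy, Rxz and set V(r)={y}. Then ◇r at x, so □r at x, so r at z, i.e. z=y.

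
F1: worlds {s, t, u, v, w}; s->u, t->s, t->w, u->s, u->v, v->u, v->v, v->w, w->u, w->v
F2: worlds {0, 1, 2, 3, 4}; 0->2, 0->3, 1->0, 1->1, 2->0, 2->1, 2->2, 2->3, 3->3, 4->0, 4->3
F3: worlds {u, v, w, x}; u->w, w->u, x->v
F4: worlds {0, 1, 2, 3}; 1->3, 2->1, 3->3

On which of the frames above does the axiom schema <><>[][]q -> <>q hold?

The schema corresponds to a generalized confluence (Geach) condition: forall x forall y (x R^2 y -> exists w (y R^2 w & xRw)).
F1: fails — sR²s but no w* with sR²w* and sRw*.
F2: fails — 1R²3 but no w with 3R²w and 1Rw.
F3: fails — uR²u but no t with uR²t and uRt.
F4: fails — 2R²3 but no w with 3R²w and 2Rw.
Valid on no frame.

none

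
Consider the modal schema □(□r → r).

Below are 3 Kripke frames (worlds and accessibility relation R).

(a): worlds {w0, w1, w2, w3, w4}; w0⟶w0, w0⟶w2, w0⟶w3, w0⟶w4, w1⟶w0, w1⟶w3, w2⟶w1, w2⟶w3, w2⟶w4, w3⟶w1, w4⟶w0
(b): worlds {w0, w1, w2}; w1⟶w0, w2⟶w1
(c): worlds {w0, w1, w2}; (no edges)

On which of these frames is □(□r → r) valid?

(c)

This is the axiom for shift-reflexivity; its first-order frame correspondent is ∀x ∀y (Rxy → Ryy).
(a): fails — Rw0w4 but not Rw4w4.
(b): fails — Rw1w0 but not Rw0w0.
(c): condition met.
Valid on: (c).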